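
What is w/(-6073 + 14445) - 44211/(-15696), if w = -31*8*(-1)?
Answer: 31168925/10950576 ≈ 2.8463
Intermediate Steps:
w = 248 (w = -248*(-1) = 248)
w/(-6073 + 14445) - 44211/(-15696) = 248/(-6073 + 14445) - 44211/(-15696) = 248/8372 - 44211*(-1/15696) = 248*(1/8372) + 14737/5232 = 62/2093 + 14737/5232 = 31168925/10950576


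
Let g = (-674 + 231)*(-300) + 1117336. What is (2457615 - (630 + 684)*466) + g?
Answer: 3095527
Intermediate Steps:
g = 1250236 (g = -443*(-300) + 1117336 = 132900 + 1117336 = 1250236)
(2457615 - (630 + 684)*466) + g = (2457615 - (630 + 684)*466) + 1250236 = (2457615 - 1314*466) + 1250236 = (2457615 - 1*612324) + 1250236 = (2457615 - 612324) + 1250236 = 1845291 + 1250236 = 3095527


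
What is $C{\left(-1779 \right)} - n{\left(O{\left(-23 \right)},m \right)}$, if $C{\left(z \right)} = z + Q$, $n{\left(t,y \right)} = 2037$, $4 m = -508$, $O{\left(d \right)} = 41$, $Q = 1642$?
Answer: $-2174$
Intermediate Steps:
$m = -127$ ($m = \frac{1}{4} \left(-508\right) = -127$)
$C{\left(z \right)} = 1642 + z$ ($C{\left(z \right)} = z + 1642 = 1642 + z$)
$C{\left(-1779 \right)} - n{\left(O{\left(-23 \right)},m \right)} = \left(1642 - 1779\right) - 2037 = -137 - 2037 = -2174$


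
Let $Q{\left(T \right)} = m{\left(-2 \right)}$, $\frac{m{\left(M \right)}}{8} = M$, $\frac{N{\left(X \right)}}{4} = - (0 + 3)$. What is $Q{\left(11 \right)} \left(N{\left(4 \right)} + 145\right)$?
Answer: $-2128$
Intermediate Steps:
$N{\left(X \right)} = -12$ ($N{\left(X \right)} = 4 \left(- (0 + 3)\right) = 4 \left(\left(-1\right) 3\right) = 4 \left(-3\right) = -12$)
$m{\left(M \right)} = 8 M$
$Q{\left(T \right)} = -16$ ($Q{\left(T \right)} = 8 \left(-2\right) = -16$)
$Q{\left(11 \right)} \left(N{\left(4 \right)} + 145\right) = - 16 \left(-12 + 145\right) = \left(-16\right) 133 = -2128$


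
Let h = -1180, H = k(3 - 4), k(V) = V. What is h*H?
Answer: 1180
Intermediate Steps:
H = -1 (H = 3 - 4 = -1)
h*H = -1180*(-1) = 1180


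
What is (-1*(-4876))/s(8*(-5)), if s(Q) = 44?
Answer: 1219/11 ≈ 110.82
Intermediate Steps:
(-1*(-4876))/s(8*(-5)) = -1*(-4876)/44 = 4876*(1/44) = 1219/11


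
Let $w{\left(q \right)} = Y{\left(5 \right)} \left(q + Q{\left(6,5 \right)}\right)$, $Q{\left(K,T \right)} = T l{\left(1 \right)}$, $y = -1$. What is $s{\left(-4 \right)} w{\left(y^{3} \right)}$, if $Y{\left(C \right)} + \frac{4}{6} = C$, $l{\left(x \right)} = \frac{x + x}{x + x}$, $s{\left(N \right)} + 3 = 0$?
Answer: $-52$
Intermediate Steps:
$s{\left(N \right)} = -3$ ($s{\left(N \right)} = -3 + 0 = -3$)
$l{\left(x \right)} = 1$ ($l{\left(x \right)} = \frac{2 x}{2 x} = 2 x \frac{1}{2 x} = 1$)
$Y{\left(C \right)} = - \frac{2}{3} + C$
$Q{\left(K,T \right)} = T$ ($Q{\left(K,T \right)} = T 1 = T$)
$w{\left(q \right)} = \frac{65}{3} + \frac{13 q}{3}$ ($w{\left(q \right)} = \left(- \frac{2}{3} + 5\right) \left(q + 5\right) = \frac{13 \left(5 + q\right)}{3} = \frac{65}{3} + \frac{13 q}{3}$)
$s{\left(-4 \right)} w{\left(y^{3} \right)} = - 3 \left(\frac{65}{3} + \frac{13 \left(-1\right)^{3}}{3}\right) = - 3 \left(\frac{65}{3} + \frac{13}{3} \left(-1\right)\right) = - 3 \left(\frac{65}{3} - \frac{13}{3}\right) = \left(-3\right) \frac{52}{3} = -52$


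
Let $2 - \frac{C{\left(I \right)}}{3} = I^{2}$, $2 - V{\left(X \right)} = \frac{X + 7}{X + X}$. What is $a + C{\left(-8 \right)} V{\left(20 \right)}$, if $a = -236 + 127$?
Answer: $- \frac{7109}{20} \approx -355.45$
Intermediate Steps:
$V{\left(X \right)} = 2 - \frac{7 + X}{2 X}$ ($V{\left(X \right)} = 2 - \frac{X + 7}{X + X} = 2 - \frac{7 + X}{2 X}$)
$C{\left(I \right)} = 6 - 3 I^{2}$
$a = -109$
$a + C{\left(-8 \right)} V{\left(20 \right)} = -109 + \left(6 - 3 \left(-8\right)^{2}\right) \frac{-7 + 3 \cdot 20}{2 \cdot 20} = -109 + \left(6 - 192\right) \frac{1}{2} \cdot \frac{1}{20} \left(-7 + 60\right) = -109 + \left(6 - 192\right) \frac{1}{2} \cdot \frac{1}{20} \cdot 53 = -109 - \frac{4929}{20} = - \frac{7109}{20}$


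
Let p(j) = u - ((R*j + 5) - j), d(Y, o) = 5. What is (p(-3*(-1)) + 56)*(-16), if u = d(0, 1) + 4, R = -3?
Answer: -1152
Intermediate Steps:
u = 9 (u = 5 + 4 = 9)
p(j) = 4 + 4*j (p(j) = 9 - ((-3*j + 5) - j) = 9 - ((5 - 3*j) - j) = 9 - (5 - 4*j) = 9 + (-5 + 4*j) = 4 + 4*j)
(p(-3*(-1)) + 56)*(-16) = ((4 + 4*(-3*(-1))) + 56)*(-16) = ((4 + 4*3) + 56)*(-16) = ((4 + 12) + 56)*(-16) = (16 + 56)*(-16) = 72*(-16) = -1152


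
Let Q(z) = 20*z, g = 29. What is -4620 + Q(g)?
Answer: -4040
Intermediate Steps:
-4620 + Q(g) = -4620 + 20*29 = -4620 + 580 = -4040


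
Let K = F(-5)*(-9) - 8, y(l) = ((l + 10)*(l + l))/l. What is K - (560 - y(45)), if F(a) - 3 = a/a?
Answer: -494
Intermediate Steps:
y(l) = 20 + 2*l (y(l) = ((10 + l)*(2*l))/l = (2*l*(10 + l))/l = 20 + 2*l)
F(a) = 4 (F(a) = 3 + a/a = 3 + 1 = 4)
K = -44 (K = 4*(-9) - 8 = -36 - 8 = -44)
K - (560 - y(45)) = -44 - (560 - (20 + 2*45)) = -44 - (560 - (20 + 90)) = -44 - (560 - 1*110) = -44 - (560 - 110) = -44 - 1*450 = -44 - 450 = -494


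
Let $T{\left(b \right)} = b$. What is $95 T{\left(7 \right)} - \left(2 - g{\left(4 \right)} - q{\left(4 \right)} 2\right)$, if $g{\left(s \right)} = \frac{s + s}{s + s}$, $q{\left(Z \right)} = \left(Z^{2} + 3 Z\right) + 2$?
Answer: $724$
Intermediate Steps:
$q{\left(Z \right)} = 2 + Z^{2} + 3 Z$
$g{\left(s \right)} = 1$ ($g{\left(s \right)} = \frac{2 s}{2 s} = 2 s \frac{1}{2 s} = 1$)
$95 T{\left(7 \right)} - \left(2 - g{\left(4 \right)} - q{\left(4 \right)} 2\right) = 95 \cdot 7 - \left(1 - \left(2 + 4^{2} + 3 \cdot 4\right) 2\right) = 665 - \left(1 - \left(2 + 16 + 12\right) 2\right) = 665 + \left(\left(1 + 30 \cdot 2\right) - 2\right) = 665 + \left(\left(1 + 60\right) - 2\right) = 665 + \left(61 - 2\right) = 665 + 59 = 724$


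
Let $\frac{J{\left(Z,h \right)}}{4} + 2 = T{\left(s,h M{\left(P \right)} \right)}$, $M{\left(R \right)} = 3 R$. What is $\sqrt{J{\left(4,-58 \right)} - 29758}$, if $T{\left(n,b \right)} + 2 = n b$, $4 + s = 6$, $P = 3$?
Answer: $5 i \sqrt{1358} \approx 184.26 i$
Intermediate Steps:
$s = 2$ ($s = -4 + 6 = 2$)
$T{\left(n,b \right)} = -2 + b n$ ($T{\left(n,b \right)} = -2 + n b = -2 + b n$)
$J{\left(Z,h \right)} = -16 + 72 h$ ($J{\left(Z,h \right)} = -8 + 4 \left(-2 + h 3 \cdot 3 \cdot 2\right) = -8 + 4 \left(-2 + h 9 \cdot 2\right) = -8 + 4 \left(-2 + 9 h 2\right) = -8 + 4 \left(-2 + 18 h\right) = -8 + \left(-8 + 72 h\right) = -16 + 72 h$)
$\sqrt{J{\left(4,-58 \right)} - 29758} = \sqrt{\left(-16 + 72 \left(-58\right)\right) - 29758} = \sqrt{\left(-16 - 4176\right) - 29758} = \sqrt{-4192 - 29758} = \sqrt{-33950} = 5 i \sqrt{1358}$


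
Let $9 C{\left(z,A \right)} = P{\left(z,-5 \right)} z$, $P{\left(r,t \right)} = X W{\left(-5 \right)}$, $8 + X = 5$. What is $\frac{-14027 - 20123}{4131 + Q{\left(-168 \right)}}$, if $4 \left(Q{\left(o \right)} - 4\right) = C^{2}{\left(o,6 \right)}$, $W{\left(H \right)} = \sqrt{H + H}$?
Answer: $\frac{6830}{741} \approx 9.2173$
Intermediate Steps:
$X = -3$ ($X = -8 + 5 = -3$)
$W{\left(H \right)} = \sqrt{2} \sqrt{H}$ ($W{\left(H \right)} = \sqrt{2 H} = \sqrt{2} \sqrt{H}$)
$P{\left(r,t \right)} = - 3 i \sqrt{10}$ ($P{\left(r,t \right)} = - 3 \sqrt{2} \sqrt{-5} = - 3 \sqrt{2} i \sqrt{5} = - 3 i \sqrt{10}$)
$C{\left(z,A \right)} = - \frac{i z \sqrt{10}}{3}$ ($C{\left(z,A \right)} = \frac{- 3 i \sqrt{10} z}{9} = \frac{\left(-3\right) i z \sqrt{10}}{9} = - \frac{i z \sqrt{10}}{3}$)
$Q{\left(o \right)} = 4 - \frac{5 o^{2}}{18}$ ($Q{\left(o \right)} = 4 + \frac{\left(- \frac{i o \sqrt{10}}{3}\right)^{2}}{4} = 4 + \frac{\left(- \frac{10}{9}\right) o^{2}}{4} = 4 - \frac{5 o^{2}}{18}$)
$\frac{-14027 - 20123}{4131 + Q{\left(-168 \right)}} = \frac{-14027 - 20123}{4131 + \left(4 - \frac{5 \left(-168\right)^{2}}{18}\right)} = - \frac{34150}{4131 + \left(4 - 7840\right)} = - \frac{34150}{4131 - 7836} = - \frac{34150}{-3705} = \left(-34150\right) \left(- \frac{1}{3705}\right) = \frac{6830}{741}$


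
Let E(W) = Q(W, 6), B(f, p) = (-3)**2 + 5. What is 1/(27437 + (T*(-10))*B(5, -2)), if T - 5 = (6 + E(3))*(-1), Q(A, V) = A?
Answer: 1/27997 ≈ 3.5718e-5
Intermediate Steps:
B(f, p) = 14 (B(f, p) = 9 + 5 = 14)
E(W) = W
T = -4 (T = 5 + (6 + 3)*(-1) = 5 + 9*(-1) = 5 - 9 = -4)
1/(27437 + (T*(-10))*B(5, -2)) = 1/(27437 - 4*(-10)*14) = 1/(27437 + 40*14) = 1/(27437 + 560) = 1/27997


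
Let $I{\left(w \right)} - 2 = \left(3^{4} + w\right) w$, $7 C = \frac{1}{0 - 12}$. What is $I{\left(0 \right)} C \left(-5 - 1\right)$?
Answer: $\frac{1}{7} \approx 0.14286$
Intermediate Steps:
$C = - \frac{1}{84}$ ($C = \frac{1}{7 \left(0 - 12\right)} = \frac{1}{7 \left(-12\right)} = \frac{1}{7} \left(- \frac{1}{12}\right) = - \frac{1}{84} \approx -0.011905$)
$I{\left(w \right)} = 2 + w \left(81 + w\right)$ ($I{\left(w \right)} = 2 + \left(3^{4} + w\right) w = 2 + \left(81 + w\right) w = 2 + w \left(81 + w\right)$)
$I{\left(0 \right)} C \left(-5 - 1\right) = \left(2 + 0^{2} + 81 \cdot 0\right) \left(- \frac{1}{84}\right) \left(-5 - 1\right) = \left(2 + 0 + 0\right) \left(- \frac{1}{84}\right) \left(-6\right) = 2 \left(- \frac{1}{84}\right) \left(-6\right) = \left(- \frac{1}{42}\right) \left(-6\right) = \frac{1}{7}$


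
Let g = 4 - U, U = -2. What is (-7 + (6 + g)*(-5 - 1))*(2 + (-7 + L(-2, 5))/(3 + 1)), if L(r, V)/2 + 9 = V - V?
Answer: 1343/4 ≈ 335.75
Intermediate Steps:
L(r, V) = -18 (L(r, V) = -18 + 2*(V - V) = -18 + 2*0 = -18 + 0 = -18)
g = 6 (g = 4 - 1*(-2) = 4 + 2 = 6)
(-7 + (6 + g)*(-5 - 1))*(2 + (-7 + L(-2, 5))/(3 + 1)) = (-7 + (6 + 6)*(-5 - 1))*(2 + (-7 - 18)/(3 + 1)) = (-7 + 12*(-6))*(2 - 25/4) = (-7 - 72)*(2 - 25*1/4) = -79*(2 - 25/4) = -79*(-17/4) = 1343/4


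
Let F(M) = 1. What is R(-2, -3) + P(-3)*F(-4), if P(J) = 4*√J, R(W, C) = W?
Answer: -2 + 4*I*√3 ≈ -2.0 + 6.9282*I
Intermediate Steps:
R(-2, -3) + P(-3)*F(-4) = -2 + (4*√(-3))*1 = -2 + (4*(I*√3))*1 = -2 + (4*I*√3)*1 = -2 + 4*I*√3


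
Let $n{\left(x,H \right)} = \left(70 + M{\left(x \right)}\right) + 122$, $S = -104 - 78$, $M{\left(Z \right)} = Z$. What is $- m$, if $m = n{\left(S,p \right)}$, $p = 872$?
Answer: $-10$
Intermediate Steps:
$S = -182$
$n{\left(x,H \right)} = 192 + x$ ($n{\left(x,H \right)} = \left(70 + x\right) + 122 = 192 + x$)
$m = 10$ ($m = 192 - 182 = 10$)
$- m = \left(-1\right) 10 = -10$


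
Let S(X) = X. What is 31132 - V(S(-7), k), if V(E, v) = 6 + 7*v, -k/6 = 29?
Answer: 32344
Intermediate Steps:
k = -174 (k = -6*29 = -174)
31132 - V(S(-7), k) = 31132 - (6 + 7*(-174)) = 31132 - (6 - 1218) = 31132 - 1*(-1212) = 31132 + 1212 = 32344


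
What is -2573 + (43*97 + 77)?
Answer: 1675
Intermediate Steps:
-2573 + (43*97 + 77) = -2573 + (4171 + 77) = -2573 + 4248 = 1675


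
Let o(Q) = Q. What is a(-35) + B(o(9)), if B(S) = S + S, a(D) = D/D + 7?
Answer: 26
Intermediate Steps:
a(D) = 8 (a(D) = 1 + 7 = 8)
B(S) = 2*S
a(-35) + B(o(9)) = 8 + 2*9 = 8 + 18 = 26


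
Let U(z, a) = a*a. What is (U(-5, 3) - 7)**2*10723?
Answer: 42892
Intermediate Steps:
U(z, a) = a**2
(U(-5, 3) - 7)**2*10723 = (3**2 - 7)**2*10723 = (9 - 7)**2*10723 = 2**2*10723 = 4*10723 = 42892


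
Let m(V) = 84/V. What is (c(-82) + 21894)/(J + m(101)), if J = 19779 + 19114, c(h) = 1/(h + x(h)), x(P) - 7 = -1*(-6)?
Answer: 152579185/271051113 ≈ 0.56292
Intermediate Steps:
x(P) = 13 (x(P) = 7 - 1*(-6) = 7 + 6 = 13)
c(h) = 1/(13 + h) (c(h) = 1/(h + 13) = 1/(13 + h))
J = 38893
(c(-82) + 21894)/(J + m(101)) = (1/(13 - 82) + 21894)/(38893 + 84/101) = (1/(-69) + 21894)/(38893 + 84*(1/101)) = (-1/69 + 21894)/(38893 + 84/101) = 1510685/(69*(3928277/101)) = (1510685/69)*(101/3928277) = 152579185/271051113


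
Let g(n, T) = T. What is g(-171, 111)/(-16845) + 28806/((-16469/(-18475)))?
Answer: 2988251013397/92473435 ≈ 32315.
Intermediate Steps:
g(-171, 111)/(-16845) + 28806/((-16469/(-18475))) = 111/(-16845) + 28806/((-16469/(-18475))) = 111*(-1/16845) + 28806/((-16469*(-1/18475))) = -37/5615 + 28806/(16469/18475) = -37/5615 + 28806*(18475/16469) = -37/5615 + 532190850/16469 = 2988251013397/92473435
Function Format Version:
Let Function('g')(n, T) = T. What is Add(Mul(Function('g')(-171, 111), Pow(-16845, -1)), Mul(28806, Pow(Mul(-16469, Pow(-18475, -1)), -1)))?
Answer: Rational(2988251013397, 92473435) ≈ 32315.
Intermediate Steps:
Add(Mul(Function('g')(-171, 111), Pow(-16845, -1)), Mul(28806, Pow(Mul(-16469, Pow(-18475, -1)), -1))) = Add(Mul(111, Pow(-16845, -1)), Mul(28806, Pow(Mul(-16469, Pow(-18475, -1)), -1))) = Add(Mul(111, Rational(-1, 16845)), Mul(28806, Pow(Mul(-16469, Rational(-1, 18475)), -1))) = Add(Rational(-37, 5615), Mul(28806, Pow(Rational(16469, 18475), -1))) = Add(Rational(-37, 5615), Mul(28806, Rational(18475, 16469))) = Add(Rational(-37, 5615), Rational(532190850, 16469)) = Rational(2988251013397, 92473435)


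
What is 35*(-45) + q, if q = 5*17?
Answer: -1490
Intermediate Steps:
q = 85
35*(-45) + q = 35*(-45) + 85 = -1575 + 85 = -1490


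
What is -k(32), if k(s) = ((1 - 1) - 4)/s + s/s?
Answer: -7/8 ≈ -0.87500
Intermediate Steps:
k(s) = 1 - 4/s (k(s) = (0 - 4)/s + 1 = -4/s + 1 = 1 - 4/s)
-k(32) = -(-4 + 32)/32 = -28/32 = -1*7/8 = -7/8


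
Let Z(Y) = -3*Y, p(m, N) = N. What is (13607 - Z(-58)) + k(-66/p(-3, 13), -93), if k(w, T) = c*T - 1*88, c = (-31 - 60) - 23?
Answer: 23947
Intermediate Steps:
c = -114 (c = -91 - 23 = -114)
k(w, T) = -88 - 114*T (k(w, T) = -114*T - 1*88 = -114*T - 88 = -88 - 114*T)
(13607 - Z(-58)) + k(-66/p(-3, 13), -93) = (13607 - (-3)*(-58)) + (-88 - 114*(-93)) = (13607 - 1*174) + (-88 + 10602) = (13607 - 174) + 10514 = 13433 + 10514 = 23947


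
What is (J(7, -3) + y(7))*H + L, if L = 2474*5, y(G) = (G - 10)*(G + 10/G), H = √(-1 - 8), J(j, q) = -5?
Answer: 12370 - 636*I/7 ≈ 12370.0 - 90.857*I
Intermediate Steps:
H = 3*I (H = √(-9) = 3*I ≈ 3.0*I)
y(G) = (-10 + G)*(G + 10/G)
L = 12370
(J(7, -3) + y(7))*H + L = (-5 + (10 + 7² - 100/7 - 10*7))*(3*I) + 12370 = (-5 + (10 + 49 - 100*⅐ - 70))*(3*I) + 12370 = (-5 + (10 + 49 - 100/7 - 70))*(3*I) + 12370 = (-5 - 177/7)*(3*I) + 12370 = -636*I/7 + 12370 = 12370 - 636*I/7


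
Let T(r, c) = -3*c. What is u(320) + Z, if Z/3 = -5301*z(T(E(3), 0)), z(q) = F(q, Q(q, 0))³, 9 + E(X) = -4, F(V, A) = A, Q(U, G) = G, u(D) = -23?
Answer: -23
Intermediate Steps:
E(X) = -13 (E(X) = -9 - 4 = -13)
z(q) = 0 (z(q) = 0³ = 0)
Z = 0 (Z = 3*(-5301*0) = 3*0 = 0)
u(320) + Z = -23 + 0 = -23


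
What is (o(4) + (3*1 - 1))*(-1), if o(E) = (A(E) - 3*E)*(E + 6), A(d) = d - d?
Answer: 118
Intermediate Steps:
A(d) = 0
o(E) = -3*E*(6 + E) (o(E) = (0 - 3*E)*(E + 6) = (-3*E)*(6 + E) = -3*E*(6 + E))
(o(4) + (3*1 - 1))*(-1) = (3*4*(-6 - 1*4) + (3*1 - 1))*(-1) = (3*4*(-6 - 4) + (3 - 1))*(-1) = (3*4*(-10) + 2)*(-1) = (-120 + 2)*(-1) = -118*(-1) = 118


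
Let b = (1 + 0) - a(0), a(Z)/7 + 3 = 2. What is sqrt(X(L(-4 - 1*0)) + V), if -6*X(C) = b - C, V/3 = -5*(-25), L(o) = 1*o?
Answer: sqrt(373) ≈ 19.313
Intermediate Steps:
a(Z) = -7 (a(Z) = -21 + 7*2 = -21 + 14 = -7)
L(o) = o
V = 375 (V = 3*(-5*(-25)) = 3*125 = 375)
b = 8 (b = (1 + 0) - 1*(-7) = 1 + 7 = 8)
X(C) = -4/3 + C/6 (X(C) = -(8 - C)/6 = -4/3 + C/6)
sqrt(X(L(-4 - 1*0)) + V) = sqrt((-4/3 + (-4 - 1*0)/6) + 375) = sqrt((-4/3 + (-4 + 0)/6) + 375) = sqrt((-4/3 + (1/6)*(-4)) + 375) = sqrt((-4/3 - 2/3) + 375) = sqrt(-2 + 375) = sqrt(373)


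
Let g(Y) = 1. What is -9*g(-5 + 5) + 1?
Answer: -8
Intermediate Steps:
-9*g(-5 + 5) + 1 = -9*1 + 1 = -9 + 1 = -8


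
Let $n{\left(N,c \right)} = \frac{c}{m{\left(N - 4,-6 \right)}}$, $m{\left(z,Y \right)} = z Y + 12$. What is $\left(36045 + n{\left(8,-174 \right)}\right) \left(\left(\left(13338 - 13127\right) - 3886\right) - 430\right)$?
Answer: $- \frac{296048495}{2} \approx -1.4802 \cdot 10^{8}$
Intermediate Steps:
$m{\left(z,Y \right)} = 12 + Y z$ ($m{\left(z,Y \right)} = Y z + 12 = 12 + Y z$)
$n{\left(N,c \right)} = \frac{c}{36 - 6 N}$ ($n{\left(N,c \right)} = \frac{c}{12 - 6 \left(N - 4\right)} = \frac{c}{12 - 6 \left(-4 + N\right)} = \frac{c}{12 - \left(-24 + 6 N\right)} = \frac{c}{36 - 6 N}$)
$\left(36045 + n{\left(8,-174 \right)}\right) \left(\left(\left(13338 - 13127\right) - 3886\right) - 430\right) = \left(36045 - - \frac{174}{-36 + 6 \cdot 8}\right) \left(\left(\left(13338 - 13127\right) - 3886\right) - 430\right) = \left(36045 - - \frac{174}{-36 + 48}\right) \left(\left(211 - 3886\right) - 430\right) = \left(36045 - - \frac{174}{12}\right) \left(-3675 - 430\right) = \left(36045 - \left(-174\right) \frac{1}{12}\right) \left(-4105\right) = \left(36045 + \frac{29}{2}\right) \left(-4105\right) = \frac{72119}{2} \left(-4105\right) = - \frac{296048495}{2}$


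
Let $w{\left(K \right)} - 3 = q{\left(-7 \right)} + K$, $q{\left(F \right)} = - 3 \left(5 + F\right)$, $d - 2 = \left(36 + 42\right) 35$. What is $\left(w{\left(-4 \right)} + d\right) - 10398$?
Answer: $-7661$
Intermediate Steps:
$d = 2732$ ($d = 2 + \left(36 + 42\right) 35 = 2 + 78 \cdot 35 = 2 + 2730 = 2732$)
$q{\left(F \right)} = -15 - 3 F$
$w{\left(K \right)} = 9 + K$ ($w{\left(K \right)} = 3 + \left(\left(-15 - -21\right) + K\right) = 3 + \left(\left(-15 + 21\right) + K\right) = 3 + \left(6 + K\right) = 9 + K$)
$\left(w{\left(-4 \right)} + d\right) - 10398 = \left(\left(9 - 4\right) + 2732\right) - 10398 = \left(5 + 2732\right) - 10398 = 2737 - 10398 = -7661$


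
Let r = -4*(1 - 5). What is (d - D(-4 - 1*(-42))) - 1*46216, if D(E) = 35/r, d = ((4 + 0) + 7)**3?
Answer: -718195/16 ≈ -44887.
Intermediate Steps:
d = 1331 (d = (4 + 7)**3 = 11**3 = 1331)
r = 16 (r = -4*(-4) = 16)
D(E) = 35/16
(d - D(-4 - 1*(-42))) - 1*46216 = (1331 - 1*35/16) - 1*46216 = (1331 - 35/16) - 46216 = 21261/16 - 46216 = -718195/16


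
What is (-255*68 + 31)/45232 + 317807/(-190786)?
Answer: -8838680549/4314816176 ≈ -2.0485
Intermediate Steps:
(-255*68 + 31)/45232 + 317807/(-190786) = (-17340 + 31)*(1/45232) + 317807*(-1/190786) = -17309*1/45232 - 317807/190786 = -17309/45232 - 317807/190786 = -8838680549/4314816176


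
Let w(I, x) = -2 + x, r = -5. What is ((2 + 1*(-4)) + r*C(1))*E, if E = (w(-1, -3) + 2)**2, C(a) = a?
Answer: -63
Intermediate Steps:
E = 9 (E = ((-2 - 3) + 2)**2 = (-5 + 2)**2 = (-3)**2 = 9)
((2 + 1*(-4)) + r*C(1))*E = ((2 + 1*(-4)) - 5*1)*9 = ((2 - 4) - 5)*9 = (-2 - 5)*9 = -7*9 = -63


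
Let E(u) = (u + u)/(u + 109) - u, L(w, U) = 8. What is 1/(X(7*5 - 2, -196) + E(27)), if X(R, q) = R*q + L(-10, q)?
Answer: -68/441089 ≈ -0.00015416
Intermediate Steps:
E(u) = -u + 2*u/(109 + u) (E(u) = (2*u)/(109 + u) - u = 2*u/(109 + u) - u = -u + 2*u/(109 + u))
X(R, q) = 8 + R*q (X(R, q) = R*q + 8 = 8 + R*q)
1/(X(7*5 - 2, -196) + E(27)) = 1/((8 + (7*5 - 2)*(-196)) - 1*27*(107 + 27)/(109 + 27)) = 1/((8 + (35 - 2)*(-196)) - 1*27*134/136) = 1/((8 + 33*(-196)) - 1*27*1/136*134) = 1/((8 - 6468) - 1809/68) = 1/(-6460 - 1809/68) = 1/(-441089/68) = -68/441089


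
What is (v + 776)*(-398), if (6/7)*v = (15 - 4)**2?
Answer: -1095097/3 ≈ -3.6503e+5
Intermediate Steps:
v = 847/6 (v = 7*(15 - 4)**2/6 = (7/6)*11**2 = (7/6)*121 = 847/6 ≈ 141.17)
(v + 776)*(-398) = (847/6 + 776)*(-398) = (5503/6)*(-398) = -1095097/3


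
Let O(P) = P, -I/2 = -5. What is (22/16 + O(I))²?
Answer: 8281/64 ≈ 129.39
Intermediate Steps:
I = 10 (I = -2*(-5) = 10)
(22/16 + O(I))² = (22/16 + 10)² = (22*(1/16) + 10)² = (11/8 + 10)² = (91/8)² = 8281/64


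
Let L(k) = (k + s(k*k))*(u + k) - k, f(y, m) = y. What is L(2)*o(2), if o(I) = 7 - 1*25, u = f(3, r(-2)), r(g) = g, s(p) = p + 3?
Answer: -774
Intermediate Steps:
s(p) = 3 + p
u = 3
o(I) = -18 (o(I) = 7 - 25 = -18)
L(k) = -k + (3 + k)*(3 + k + k**2) (L(k) = (k + (3 + k*k))*(3 + k) - k = (k + (3 + k**2))*(3 + k) - k = (3 + k + k**2)*(3 + k) - k = (3 + k)*(3 + k + k**2) - k = -k + (3 + k)*(3 + k + k**2))
L(2)*o(2) = (9 + 2**3 + 4*2**2 + 5*2)*(-18) = (9 + 8 + 4*4 + 10)*(-18) = (9 + 8 + 16 + 10)*(-18) = 43*(-18) = -774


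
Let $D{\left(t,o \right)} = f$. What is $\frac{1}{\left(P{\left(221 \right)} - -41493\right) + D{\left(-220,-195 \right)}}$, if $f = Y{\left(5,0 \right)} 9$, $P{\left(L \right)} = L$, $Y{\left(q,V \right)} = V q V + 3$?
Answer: $\frac{1}{41741} \approx 2.3957 \cdot 10^{-5}$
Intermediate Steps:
$Y{\left(q,V \right)} = 3 + q V^{2}$ ($Y{\left(q,V \right)} = q V^{2} + 3 = 3 + q V^{2}$)
$f = 27$ ($f = \left(3 + 5 \cdot 0^{2}\right) 9 = \left(3 + 5 \cdot 0\right) 9 = \left(3 + 0\right) 9 = 3 \cdot 9 = 27$)
$D{\left(t,o \right)} = 27$
$\frac{1}{\left(P{\left(221 \right)} - -41493\right) + D{\left(-220,-195 \right)}} = \frac{1}{\left(221 - -41493\right) + 27} = \frac{1}{\left(221 + 41493\right) + 27} = \frac{1}{41714 + 27} = \frac{1}{41741}$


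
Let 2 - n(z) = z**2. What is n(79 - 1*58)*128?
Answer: -56192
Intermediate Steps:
n(z) = 2 - z**2
n(79 - 1*58)*128 = (2 - (79 - 1*58)**2)*128 = (2 - (79 - 58)**2)*128 = (2 - 1*21**2)*128 = (2 - 1*441)*128 = (2 - 441)*128 = -439*128 = -56192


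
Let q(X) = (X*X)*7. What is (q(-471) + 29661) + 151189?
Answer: 1733737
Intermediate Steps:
q(X) = 7*X**2 (q(X) = X**2*7 = 7*X**2)
(q(-471) + 29661) + 151189 = (7*(-471)**2 + 29661) + 151189 = (7*221841 + 29661) + 151189 = (1552887 + 29661) + 151189 = 1582548 + 151189 = 1733737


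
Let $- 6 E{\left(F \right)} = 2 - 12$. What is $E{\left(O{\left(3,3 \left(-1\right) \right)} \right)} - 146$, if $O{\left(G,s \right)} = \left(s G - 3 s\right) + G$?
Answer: $- \frac{433}{3} \approx -144.33$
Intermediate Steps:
$O{\left(G,s \right)} = G - 3 s + G s$ ($O{\left(G,s \right)} = \left(G s - 3 s\right) + G = \left(- 3 s + G s\right) + G = G - 3 s + G s$)
$E{\left(F \right)} = \frac{5}{3}$ ($E{\left(F \right)} = - \frac{2 - 12}{6} = \left(- \frac{1}{6}\right) \left(-10\right) = \frac{5}{3}$)
$E{\left(O{\left(3,3 \left(-1\right) \right)} \right)} - 146 = \frac{5}{3} - 146 = - \frac{433}{3}$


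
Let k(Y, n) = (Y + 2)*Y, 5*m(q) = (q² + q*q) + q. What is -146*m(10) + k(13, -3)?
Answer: -5937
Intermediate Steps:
m(q) = q/5 + 2*q²/5 (m(q) = ((q² + q*q) + q)/5 = ((q² + q²) + q)/5 = (2*q² + q)/5 = (q + 2*q²)/5 = q/5 + 2*q²/5)
k(Y, n) = Y*(2 + Y) (k(Y, n) = (2 + Y)*Y = Y*(2 + Y))
-146*m(10) + k(13, -3) = -146*10*(1 + 2*10)/5 + 13*(2 + 13) = -146*10*(1 + 20)/5 + 13*15 = -146*10*21/5 + 195 = -146*42 + 195 = -6132 + 195 = -5937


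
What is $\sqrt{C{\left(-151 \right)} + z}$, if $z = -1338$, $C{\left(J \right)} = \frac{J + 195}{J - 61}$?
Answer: $\frac{5 i \sqrt{150361}}{53} \approx 36.582 i$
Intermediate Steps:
$C{\left(J \right)} = \frac{195 + J}{-61 + J}$ ($C{\left(J \right)} = \frac{195 + J}{J - 61} = \frac{195 + J}{-61 + J}$)
$\sqrt{C{\left(-151 \right)} + z} = \sqrt{\frac{195 - 151}{-61 - 151} - 1338} = \sqrt{\frac{1}{-212} \cdot 44 - 1338} = \sqrt{\left(- \frac{1}{212}\right) 44 - 1338} = \sqrt{- \frac{11}{53} - 1338} = \sqrt{- \frac{70925}{53}} = \frac{5 i \sqrt{150361}}{53}$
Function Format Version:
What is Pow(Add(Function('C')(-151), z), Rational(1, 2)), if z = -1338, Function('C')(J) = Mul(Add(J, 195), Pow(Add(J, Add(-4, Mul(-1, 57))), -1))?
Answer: Mul(Rational(5, 53), I, Pow(150361, Rational(1, 2))) ≈ Mul(36.582, I)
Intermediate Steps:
Function('C')(J) = Mul(Pow(Add(-61, J), -1), Add(195, J)) (Function('C')(J) = Mul(Add(195, J), Pow(Add(J, Add(-4, -57)), -1)) = Mul(Add(195, J), Pow(Add(J, -61), -1)) = Mul(Add(195, J), Pow(Add(-61, J), -1)) = Mul(Pow(Add(-61, J), -1), Add(195, J)))
Pow(Add(Function('C')(-151), z), Rational(1, 2)) = Pow(Add(Mul(Pow(Add(-61, -151), -1), Add(195, -151)), -1338), Rational(1, 2)) = Pow(Add(Mul(Pow(-212, -1), 44), -1338), Rational(1, 2)) = Pow(Add(Mul(Rational(-1, 212), 44), -1338), Rational(1, 2)) = Pow(Add(Rational(-11, 53), -1338), Rational(1, 2)) = Pow(Rational(-70925, 53), Rational(1, 2)) = Mul(Rational(5, 53), I, Pow(150361, Rational(1, 2)))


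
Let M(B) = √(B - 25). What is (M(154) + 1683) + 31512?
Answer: 33195 + √129 ≈ 33206.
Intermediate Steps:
M(B) = √(-25 + B)
(M(154) + 1683) + 31512 = (√(-25 + 154) + 1683) + 31512 = (√129 + 1683) + 31512 = (1683 + √129) + 31512 = 33195 + √129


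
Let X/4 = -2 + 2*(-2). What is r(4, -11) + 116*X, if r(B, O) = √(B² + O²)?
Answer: -2784 + √137 ≈ -2772.3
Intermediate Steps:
X = -24 (X = 4*(-2 + 2*(-2)) = 4*(-2 - 4) = 4*(-6) = -24)
r(4, -11) + 116*X = √(4² + (-11)²) + 116*(-24) = √(16 + 121) - 2784 = √137 - 2784 = -2784 + √137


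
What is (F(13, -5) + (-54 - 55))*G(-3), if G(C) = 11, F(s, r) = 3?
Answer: -1166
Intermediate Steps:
(F(13, -5) + (-54 - 55))*G(-3) = (3 + (-54 - 55))*11 = (3 - 109)*11 = -106*11 = -1166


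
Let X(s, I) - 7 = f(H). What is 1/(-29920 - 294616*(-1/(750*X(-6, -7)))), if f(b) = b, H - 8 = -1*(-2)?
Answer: -6375/190592692 ≈ -3.3448e-5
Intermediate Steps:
H = 10 (H = 8 - 1*(-2) = 8 + 2 = 10)
X(s, I) = 17 (X(s, I) = 7 + 10 = 17)
1/(-29920 - 294616*(-1/(750*X(-6, -7)))) = 1/(-29920 - 294616/((17*(-25))*30)) = 1/(-29920 - 294616/((-425*30))) = 1/(-29920 - 294616/(-12750)) = 1/(-29920 - 294616*(-1/12750)) = 1/(-29920 + 147308/6375) = 1/(-190592692/6375) = -6375/190592692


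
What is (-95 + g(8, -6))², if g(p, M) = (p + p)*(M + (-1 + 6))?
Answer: 12321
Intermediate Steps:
g(p, M) = 2*p*(5 + M) (g(p, M) = (2*p)*(M + 5) = (2*p)*(5 + M) = 2*p*(5 + M))
(-95 + g(8, -6))² = (-95 + 2*8*(5 - 6))² = (-95 + 2*8*(-1))² = (-95 - 16)² = (-111)² = 12321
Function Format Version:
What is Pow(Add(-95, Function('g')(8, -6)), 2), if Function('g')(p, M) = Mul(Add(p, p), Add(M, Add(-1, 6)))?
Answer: 12321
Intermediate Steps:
Function('g')(p, M) = Mul(2, p, Add(5, M)) (Function('g')(p, M) = Mul(Mul(2, p), Add(M, 5)) = Mul(Mul(2, p), Add(5, M)) = Mul(2, p, Add(5, M)))
Pow(Add(-95, Function('g')(8, -6)), 2) = Pow(Add(-95, Mul(2, 8, Add(5, -6))), 2) = Pow(Add(-95, Mul(2, 8, -1)), 2) = Pow(Add(-95, -16), 2) = Pow(-111, 2) = 12321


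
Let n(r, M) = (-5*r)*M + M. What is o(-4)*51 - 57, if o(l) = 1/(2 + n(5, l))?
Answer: -5535/98 ≈ -56.480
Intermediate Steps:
n(r, M) = M - 5*M*r (n(r, M) = -5*M*r + M = M - 5*M*r)
o(l) = 1/(2 - 24*l) (o(l) = 1/(2 + l*(1 - 5*5)) = 1/(2 + l*(1 - 25)) = 1/(2 + l*(-24)) = 1/(2 - 24*l))
o(-4)*51 - 57 = -1/(-2 + 24*(-4))*51 - 57 = -1/(-2 - 96)*51 - 57 = -1/(-98)*51 - 57 = -1*(-1/98)*51 - 57 = (1/98)*51 - 57 = 51/98 - 57 = -5535/98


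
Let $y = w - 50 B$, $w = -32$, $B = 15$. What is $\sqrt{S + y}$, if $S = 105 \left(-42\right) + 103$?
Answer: $i \sqrt{5089} \approx 71.337 i$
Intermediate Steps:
$y = -782$ ($y = -32 - 750 = -782$)
$S = -4307$ ($S = -4410 + 103 = -4307$)
$\sqrt{S + y} = \sqrt{-4307 - 782} = \sqrt{-5089} = i \sqrt{5089}$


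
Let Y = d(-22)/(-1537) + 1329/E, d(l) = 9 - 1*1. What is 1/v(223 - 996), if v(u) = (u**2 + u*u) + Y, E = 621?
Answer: 318159/380219137457 ≈ 8.3678e-7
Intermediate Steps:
d(l) = 8 (d(l) = 9 - 1 = 8)
Y = 679235/318159 (Y = 8/(-1537) + 1329/621 = 8*(-1/1537) + 1329*(1/621) = -8/1537 + 443/207 = 679235/318159 ≈ 2.1349)
v(u) = 679235/318159 + 2*u**2 (v(u) = (u**2 + u*u) + 679235/318159 = (u**2 + u**2) + 679235/318159 = 2*u**2 + 679235/318159 = 679235/318159 + 2*u**2)
1/v(223 - 996) = 1/(679235/318159 + 2*(223 - 996)**2) = 1/(679235/318159 + 2*(-773)**2) = 1/(679235/318159 + 2*597529) = 1/(679235/318159 + 1195058) = 1/(380219137457/318159) = 318159/380219137457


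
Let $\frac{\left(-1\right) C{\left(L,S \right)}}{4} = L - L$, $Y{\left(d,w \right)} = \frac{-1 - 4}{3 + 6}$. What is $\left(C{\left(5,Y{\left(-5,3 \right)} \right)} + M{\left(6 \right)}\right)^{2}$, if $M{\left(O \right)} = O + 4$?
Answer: $100$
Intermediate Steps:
$Y{\left(d,w \right)} = - \frac{5}{9}$
$C{\left(L,S \right)} = 0$ ($C{\left(L,S \right)} = - 4 \left(L - L\right) = \left(-4\right) 0 = 0$)
$M{\left(O \right)} = 4 + O$
$\left(C{\left(5,Y{\left(-5,3 \right)} \right)} + M{\left(6 \right)}\right)^{2} = \left(0 + \left(4 + 6\right)\right)^{2} = \left(0 + 10\right)^{2} = 10^{2} = 100$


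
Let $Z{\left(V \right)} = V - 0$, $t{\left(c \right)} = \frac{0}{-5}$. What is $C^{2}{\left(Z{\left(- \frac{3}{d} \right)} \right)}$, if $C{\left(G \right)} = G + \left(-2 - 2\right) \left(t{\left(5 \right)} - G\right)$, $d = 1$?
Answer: $225$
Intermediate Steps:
$t{\left(c \right)} = 0$ ($t{\left(c \right)} = 0 \left(- \frac{1}{5}\right) = 0$)
$Z{\left(V \right)} = V$ ($Z{\left(V \right)} = V + 0 = V$)
$C{\left(G \right)} = 5 G$ ($C{\left(G \right)} = G + \left(-2 - 2\right) \left(0 - G\right) = G - 4 \left(- G\right) = G + 4 G = 5 G$)
$C^{2}{\left(Z{\left(- \frac{3}{d} \right)} \right)} = \left(5 \left(- \frac{3}{1}\right)\right)^{2} = \left(5 \left(\left(-3\right) 1\right)\right)^{2} = \left(5 \left(-3\right)\right)^{2} = \left(-15\right)^{2} = 225$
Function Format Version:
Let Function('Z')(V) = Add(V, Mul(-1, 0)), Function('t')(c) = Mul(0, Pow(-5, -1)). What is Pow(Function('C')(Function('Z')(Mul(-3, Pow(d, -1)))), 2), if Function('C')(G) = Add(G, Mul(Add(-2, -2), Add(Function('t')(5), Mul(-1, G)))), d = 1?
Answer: 225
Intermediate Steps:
Function('t')(c) = 0 (Function('t')(c) = Mul(0, Rational(-1, 5)) = 0)
Function('Z')(V) = V (Function('Z')(V) = Add(V, 0) = V)
Function('C')(G) = Mul(5, G) (Function('C')(G) = Add(G, Mul(Add(-2, -2), Add(0, Mul(-1, G)))) = Add(G, Mul(-4, Mul(-1, G))) = Add(G, Mul(4, G)) = Mul(5, G))
Pow(Function('C')(Function('Z')(Mul(-3, Pow(d, -1)))), 2) = Pow(Mul(5, Mul(-3, Pow(1, -1))), 2) = Pow(Mul(5, Mul(-3, 1)), 2) = Pow(Mul(5, -3), 2) = Pow(-15, 2) = 225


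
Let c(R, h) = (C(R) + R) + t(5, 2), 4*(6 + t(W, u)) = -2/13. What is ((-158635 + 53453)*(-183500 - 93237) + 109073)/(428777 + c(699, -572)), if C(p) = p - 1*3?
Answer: 252268121794/3728105 ≈ 67667.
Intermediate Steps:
t(W, u) = -157/26 (t(W, u) = -6 + (-2/13)/4 = -6 + (-2*1/13)/4 = -6 + (¼)*(-2/13) = -6 - 1/26 = -157/26)
C(p) = -3 + p (C(p) = p - 3 = -3 + p)
c(R, h) = -235/26 + 2*R (c(R, h) = ((-3 + R) + R) - 157/26 = (-3 + 2*R) - 157/26 = -235/26 + 2*R)
((-158635 + 53453)*(-183500 - 93237) + 109073)/(428777 + c(699, -572)) = ((-158635 + 53453)*(-183500 - 93237) + 109073)/(428777 + (-235/26 + 2*699)) = (-105182*(-276737) + 109073)/(428777 + (-235/26 + 1398)) = (29107751134 + 109073)/(428777 + 36113/26) = 29107860207/(11184315/26) = 29107860207*(26/11184315) = 252268121794/3728105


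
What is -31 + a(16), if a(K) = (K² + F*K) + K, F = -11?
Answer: 65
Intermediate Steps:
a(K) = K² - 10*K (a(K) = (K² - 11*K) + K = K² - 10*K)
-31 + a(16) = -31 + 16*(-10 + 16) = -31 + 16*6 = -31 + 96 = 65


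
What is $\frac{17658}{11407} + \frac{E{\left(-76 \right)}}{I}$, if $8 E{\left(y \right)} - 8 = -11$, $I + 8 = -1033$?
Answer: $\frac{49030015}{31665832} \approx 1.5484$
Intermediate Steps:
$I = -1041$ ($I = -8 - 1033 = -1041$)
$E{\left(y \right)} = - \frac{3}{8}$ ($E{\left(y \right)} = 1 + \frac{1}{8} \left(-11\right) = 1 - \frac{11}{8} = - \frac{3}{8}$)
$\frac{17658}{11407} + \frac{E{\left(-76 \right)}}{I} = \frac{17658}{11407} - \frac{3}{8 \left(-1041\right)} = 17658 \cdot \frac{1}{11407} - - \frac{1}{2776} = \frac{17658}{11407} + \frac{1}{2776} = \frac{49030015}{31665832}$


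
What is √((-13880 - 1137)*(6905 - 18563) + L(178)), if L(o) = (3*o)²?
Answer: √175353342 ≈ 13242.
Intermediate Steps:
L(o) = 9*o²
√((-13880 - 1137)*(6905 - 18563) + L(178)) = √((-13880 - 1137)*(6905 - 18563) + 9*178²) = √(-15017*(-11658) + 9*31684) = √(175068186 + 285156) = √175353342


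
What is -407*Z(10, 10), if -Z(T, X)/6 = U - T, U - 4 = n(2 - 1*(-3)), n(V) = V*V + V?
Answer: 58608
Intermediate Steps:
n(V) = V + V² (n(V) = V² + V = V + V²)
U = 34 (U = 4 + (2 - 1*(-3))*(1 + (2 - 1*(-3))) = 4 + (2 + 3)*(1 + (2 + 3)) = 4 + 5*(1 + 5) = 4 + 5*6 = 4 + 30 = 34)
Z(T, X) = -204 + 6*T (Z(T, X) = -6*(34 - T) = -204 + 6*T)
-407*Z(10, 10) = -407*(-204 + 6*10) = -407*(-204 + 60) = -407*(-144) = 58608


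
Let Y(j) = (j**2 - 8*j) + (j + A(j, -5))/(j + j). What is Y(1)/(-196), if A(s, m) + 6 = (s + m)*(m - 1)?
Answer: -5/392 ≈ -0.012755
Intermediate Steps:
A(s, m) = -6 + (-1 + m)*(m + s) (A(s, m) = -6 + (s + m)*(m - 1) = -6 + (m + s)*(-1 + m) = -6 + (-1 + m)*(m + s))
Y(j) = j**2 - 8*j + (24 - 5*j)/(2*j) (Y(j) = (j**2 - 8*j) + (j + (-6 + (-5)**2 - 1*(-5) - j - 5*j))/(j + j) = (j**2 - 8*j) + (j + (-6 + 25 + 5 - j - 5*j))/((2*j)) = (j**2 - 8*j) + (j + (24 - 6*j))*(1/(2*j)) = (j**2 - 8*j) + (24 - 5*j)*(1/(2*j)) = (j**2 - 8*j) + (24 - 5*j)/(2*j) = j**2 - 8*j + (24 - 5*j)/(2*j))
Y(1)/(-196) = (-5/2 + 1**2 - 8*1 + 12/1)/(-196) = (-5/2 + 1 - 8 + 12*1)*(-1/196) = (-5/2 + 1 - 8 + 12)*(-1/196) = (5/2)*(-1/196) = -5/392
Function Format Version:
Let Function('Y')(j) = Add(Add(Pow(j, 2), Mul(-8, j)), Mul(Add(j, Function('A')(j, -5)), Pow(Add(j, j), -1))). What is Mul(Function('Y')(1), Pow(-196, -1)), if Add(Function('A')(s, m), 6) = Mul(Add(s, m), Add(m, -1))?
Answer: Rational(-5, 392) ≈ -0.012755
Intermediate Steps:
Function('A')(s, m) = Add(-6, Mul(Add(-1, m), Add(m, s))) (Function('A')(s, m) = Add(-6, Mul(Add(s, m), Add(m, -1))) = Add(-6, Mul(Add(m, s), Add(-1, m))) = Add(-6, Mul(Add(-1, m), Add(m, s))))
Function('Y')(j) = Add(Pow(j, 2), Mul(-8, j), Mul(Rational(1, 2), Pow(j, -1), Add(24, Mul(-5, j)))) (Function('Y')(j) = Add(Add(Pow(j, 2), Mul(-8, j)), Mul(Add(j, Add(-6, Pow(-5, 2), Mul(-1, -5), Mul(-1, j), Mul(-5, j))), Pow(Add(j, j), -1))) = Add(Add(Pow(j, 2), Mul(-8, j)), Mul(Add(j, Add(-6, 25, 5, Mul(-1, j), Mul(-5, j))), Pow(Mul(2, j), -1))) = Add(Add(Pow(j, 2), Mul(-8, j)), Mul(Add(j, Add(24, Mul(-6, j))), Mul(Rational(1, 2), Pow(j, -1)))) = Add(Add(Pow(j, 2), Mul(-8, j)), Mul(Add(24, Mul(-5, j)), Mul(Rational(1, 2), Pow(j, -1)))) = Add(Add(Pow(j, 2), Mul(-8, j)), Mul(Rational(1, 2), Pow(j, -1), Add(24, Mul(-5, j)))) = Add(Pow(j, 2), Mul(-8, j), Mul(Rational(1, 2), Pow(j, -1), Add(24, Mul(-5, j)))))
Mul(Function('Y')(1), Pow(-196, -1)) = Mul(Add(Rational(-5, 2), Pow(1, 2), Mul(-8, 1), Mul(12, Pow(1, -1))), Pow(-196, -1)) = Mul(Add(Rational(-5, 2), 1, -8, Mul(12, 1)), Rational(-1, 196)) = Mul(Add(Rational(-5, 2), 1, -8, 12), Rational(-1, 196)) = Mul(Rational(5, 2), Rational(-1, 196)) = Rational(-5, 392)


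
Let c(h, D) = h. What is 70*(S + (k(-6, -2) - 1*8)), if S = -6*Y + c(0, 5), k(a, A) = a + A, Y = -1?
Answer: -700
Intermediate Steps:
k(a, A) = A + a
S = 6 (S = -6*(-1) + 0 = 6 + 0 = 6)
70*(S + (k(-6, -2) - 1*8)) = 70*(6 + ((-2 - 6) - 1*8)) = 70*(6 + (-8 - 8)) = 70*(6 - 16) = 70*(-10) = -700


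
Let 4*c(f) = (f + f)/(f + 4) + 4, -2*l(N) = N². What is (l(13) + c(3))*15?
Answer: -8745/7 ≈ -1249.3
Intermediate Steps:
l(N) = -N²/2
c(f) = 1 + f/(2*(4 + f)) (c(f) = ((f + f)/(f + 4) + 4)/4 = ((2*f)/(4 + f) + 4)/4 = (2*f/(4 + f) + 4)/4 = (4 + 2*f/(4 + f))/4 = 1 + f/(2*(4 + f)))
(l(13) + c(3))*15 = (-½*13² + (8 + 3*3)/(2*(4 + 3)))*15 = (-½*169 + (½)*(8 + 9)/7)*15 = (-169/2 + (½)*(⅐)*17)*15 = (-169/2 + 17/14)*15 = -583/7*15 = -8745/7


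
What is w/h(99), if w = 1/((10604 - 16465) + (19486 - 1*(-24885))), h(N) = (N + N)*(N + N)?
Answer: 1/1509746040 ≈ 6.6236e-10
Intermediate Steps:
h(N) = 4*N**2 (h(N) = (2*N)*(2*N) = 4*N**2)
w = 1/38510 (w = 1/(-5861 + (19486 + 24885)) = 1/(-5861 + 44371) = 1/38510 ≈ 2.5967e-5)
w/h(99) = 1/(38510*((4*99**2))) = 1/(38510*((4*9801))) = (1/38510)/39204 = (1/38510)*(1/39204) = 1/1509746040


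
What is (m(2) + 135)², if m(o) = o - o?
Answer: 18225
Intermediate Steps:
m(o) = 0
(m(2) + 135)² = (0 + 135)² = 135² = 18225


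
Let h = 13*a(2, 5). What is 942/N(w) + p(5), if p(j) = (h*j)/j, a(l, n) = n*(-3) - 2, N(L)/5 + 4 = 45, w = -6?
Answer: -44363/205 ≈ -216.40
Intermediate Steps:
N(L) = 205 (N(L) = -20 + 5*45 = -20 + 225 = 205)
a(l, n) = -2 - 3*n (a(l, n) = -3*n - 2 = -2 - 3*n)
h = -221 (h = 13*(-2 - 3*5) = 13*(-2 - 15) = 13*(-17) = -221)
p(j) = -221 (p(j) = (-221*j)/j = -221)
942/N(w) + p(5) = 942/205 - 221 = -44363/205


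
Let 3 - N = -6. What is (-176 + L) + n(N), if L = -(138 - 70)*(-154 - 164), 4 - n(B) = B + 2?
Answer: 21441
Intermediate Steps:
N = 9 (N = 3 - 1*(-6) = 3 + 6 = 9)
n(B) = 2 - B (n(B) = 4 - (B + 2) = 4 - (2 + B) = 4 + (-2 - B) = 2 - B)
L = 21624 (L = -68*(-318) = -1*(-21624) = 21624)
(-176 + L) + n(N) = (-176 + 21624) + (2 - 1*9) = 21448 + (2 - 9) = 21448 - 7 = 21441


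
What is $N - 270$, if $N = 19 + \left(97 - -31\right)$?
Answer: $-123$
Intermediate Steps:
$N = 147$ ($N = 19 + \left(97 + 31\right) = 19 + 128 = 147$)
$N - 270 = 147 - 270 = -123$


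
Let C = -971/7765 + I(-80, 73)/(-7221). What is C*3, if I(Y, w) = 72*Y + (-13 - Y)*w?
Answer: -263806/18690355 ≈ -0.014115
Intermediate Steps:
I(Y, w) = 72*Y + w*(-13 - Y)
C = -263806/56071065 (C = -971/7765 + (-13*73 + 72*(-80) - 1*(-80)*73)/(-7221) = -971*1/7765 + (-949 - 5760 + 5840)*(-1/7221) = -971/7765 - 869*(-1/7221) = -971/7765 + 869/7221 = -263806/56071065 ≈ -0.0047048)
C*3 = -263806/56071065*3 = -263806/18690355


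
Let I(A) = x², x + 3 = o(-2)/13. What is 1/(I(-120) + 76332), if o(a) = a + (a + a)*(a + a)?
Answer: 169/12900733 ≈ 1.3100e-5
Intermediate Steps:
o(a) = a + 4*a² (o(a) = a + (2*a)*(2*a) = a + 4*a²)
x = -25/13 (x = -3 - 2*(1 + 4*(-2))/13 = -3 - 2*(1 - 8)*(1/13) = -3 - 2*(-7)*(1/13) = -3 + 14*(1/13) = -3 + 14/13 = -25/13 ≈ -1.9231)
I(A) = 625/169 (I(A) = (-25/13)² = 625/169)
1/(I(-120) + 76332) = 1/(625/169 + 76332) = 1/(12900733/169) = 169/12900733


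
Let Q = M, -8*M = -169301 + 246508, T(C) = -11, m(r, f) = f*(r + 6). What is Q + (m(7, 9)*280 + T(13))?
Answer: 184785/8 ≈ 23098.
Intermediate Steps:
m(r, f) = f*(6 + r)
M = -77207/8 (M = -(-169301 + 246508)/8 = -⅛*77207 = -77207/8 ≈ -9650.9)
Q = -77207/8 ≈ -9650.9
Q + (m(7, 9)*280 + T(13)) = -77207/8 + ((9*(6 + 7))*280 - 11) = -77207/8 + ((9*13)*280 - 11) = -77207/8 + (117*280 - 11) = -77207/8 + (32760 - 11) = -77207/8 + 32749 = 184785/8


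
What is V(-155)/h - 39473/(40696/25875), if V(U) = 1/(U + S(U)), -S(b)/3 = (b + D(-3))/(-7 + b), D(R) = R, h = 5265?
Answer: -26538863588303/1057434690 ≈ -25097.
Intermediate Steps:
S(b) = -3*(-3 + b)/(-7 + b) (S(b) = -3*(b - 3)/(-7 + b) = -3*(-3 + b)/(-7 + b))
V(U) = 1/(U + 3*(3 - U)/(-7 + U))
V(-155)/h - 39473/(40696/25875) = ((-7 - 155)/(9 + (-155)**2 - 10*(-155)))/5265 - 39473/(40696/25875) = (-162/(9 + 24025 + 1550))*(1/5265) - 39473/(40696*(1/25875)) = (-162/25584)*(1/5265) - 39473/40696/25875 = ((1/25584)*(-162))*(1/5265) - 39473*25875/40696 = -27/4264*1/5265 - 1021363875/40696 = -1/831480 - 1021363875/40696 = -26538863588303/1057434690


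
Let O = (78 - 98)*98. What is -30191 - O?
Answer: -28231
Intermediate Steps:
O = -1960 (O = -20*98 = -1960)
-30191 - O = -30191 - 1*(-1960) = -30191 + 1960 = -28231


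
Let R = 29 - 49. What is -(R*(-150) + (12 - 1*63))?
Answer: -2949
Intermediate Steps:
R = -20
-(R*(-150) + (12 - 1*63)) = -(-20*(-150) + (12 - 1*63)) = -(3000 + (12 - 63)) = -(3000 - 51) = -1*2949 = -2949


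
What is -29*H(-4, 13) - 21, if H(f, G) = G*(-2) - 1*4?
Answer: 849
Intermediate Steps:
H(f, G) = -4 - 2*G (H(f, G) = -2*G - 4 = -4 - 2*G)
-29*H(-4, 13) - 21 = -29*(-4 - 2*13) - 21 = -29*(-4 - 26) - 21 = -29*(-30) - 21 = 870 - 21 = 849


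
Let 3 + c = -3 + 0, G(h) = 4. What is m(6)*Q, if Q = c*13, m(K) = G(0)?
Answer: -312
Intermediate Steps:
m(K) = 4
c = -6 (c = -3 + (-3 + 0) = -3 - 3 = -6)
Q = -78 (Q = -6*13 = -78)
m(6)*Q = 4*(-78) = -312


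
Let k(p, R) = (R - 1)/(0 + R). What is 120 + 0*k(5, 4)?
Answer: 120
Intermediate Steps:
k(p, R) = (-1 + R)/R
120 + 0*k(5, 4) = 120 + 0*((-1 + 4)/4) = 120 + 0*((¼)*3) = 120 + 0*(¾) = 120 + 0 = 120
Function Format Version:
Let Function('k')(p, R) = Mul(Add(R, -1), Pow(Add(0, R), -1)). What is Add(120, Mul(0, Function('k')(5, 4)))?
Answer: 120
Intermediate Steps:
Function('k')(p, R) = Mul(Pow(R, -1), Add(-1, R)) (Function('k')(p, R) = Mul(Add(-1, R), Pow(R, -1)) = Mul(Pow(R, -1), Add(-1, R)))
Add(120, Mul(0, Function('k')(5, 4))) = Add(120, Mul(0, Mul(Pow(4, -1), Add(-1, 4)))) = Add(120, Mul(0, Mul(Rational(1, 4), 3))) = Add(120, Mul(0, Rational(3, 4))) = Add(120, 0) = 120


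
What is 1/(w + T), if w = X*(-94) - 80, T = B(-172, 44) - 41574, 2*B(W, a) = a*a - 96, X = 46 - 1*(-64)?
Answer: -1/51074 ≈ -1.9579e-5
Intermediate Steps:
X = 110 (X = 46 + 64 = 110)
B(W, a) = -48 + a**2/2 (B(W, a) = (a*a - 96)/2 = (a**2 - 96)/2 = (-96 + a**2)/2 = -48 + a**2/2)
T = -40654 (T = (-48 + (1/2)*44**2) - 41574 = (-48 + (1/2)*1936) - 41574 = (-48 + 968) - 41574 = 920 - 41574 = -40654)
w = -10420 (w = 110*(-94) - 80 = -10340 - 80 = -10420)
1/(w + T) = 1/(-10420 - 40654) = 1/(-51074) = -1/51074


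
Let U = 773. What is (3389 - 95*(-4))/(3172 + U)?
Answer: 3769/3945 ≈ 0.95539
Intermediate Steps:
(3389 - 95*(-4))/(3172 + U) = (3389 - 95*(-4))/(3172 + 773) = (3389 + 380)/3945 = 3769*(1/3945) = 3769/3945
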